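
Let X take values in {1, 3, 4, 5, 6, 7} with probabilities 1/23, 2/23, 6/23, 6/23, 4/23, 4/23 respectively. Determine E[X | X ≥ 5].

41/7

P(X ≥ 5) = 14/23.
Σ over the event: 5·6/23 + 6·4/23 + 7·4/23 = 82/23.
E[X | X ≥ 5] = (82/23) / (14/23) = 41/7.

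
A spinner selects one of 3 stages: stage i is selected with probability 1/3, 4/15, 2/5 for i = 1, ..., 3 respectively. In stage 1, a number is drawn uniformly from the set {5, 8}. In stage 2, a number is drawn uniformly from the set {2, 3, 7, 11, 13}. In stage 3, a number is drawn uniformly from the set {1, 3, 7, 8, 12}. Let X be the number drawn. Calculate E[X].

197/30

E[X | stage 1] = (5+8)/2 = 13/2.
E[X | stage 2] = (2+3+7+11+13)/5 = 36/5.
E[X | stage 3] = (1+3+7+8+12)/5 = 31/5.
E[X] = (1/3)·(13/2) + (4/15)·(36/5) + (2/5)·(31/5) = 197/30.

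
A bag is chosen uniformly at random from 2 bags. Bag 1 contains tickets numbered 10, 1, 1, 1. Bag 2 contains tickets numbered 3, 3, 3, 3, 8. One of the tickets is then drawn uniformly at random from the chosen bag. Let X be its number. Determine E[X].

E[X | bag 1] = (10+1+1+1)/4 = 13/4.
E[X | bag 2] = (3+3+3+3+8)/5 = 4.
By the law of total expectation,
E[X] = (1/2)·(13/4) + (1/2)·(4) = 29/8.

29/8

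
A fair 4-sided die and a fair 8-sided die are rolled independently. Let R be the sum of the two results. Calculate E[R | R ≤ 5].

4

P(R ≤ 5) = 5/16.
Σ over the event: 2·1/32 + 3·1/16 + 4·3/32 + 5·1/8 = 5/4.
E[R | R ≤ 5] = (5/4) / (5/16) = 4.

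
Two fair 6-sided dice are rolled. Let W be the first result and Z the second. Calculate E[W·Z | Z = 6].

21

P(Z = 6) = 1/6.
Summing WZ·P(x,y) over outcomes with Z = 6 gives 7/2.
E[W·Z | Z = 6] = (7/2) / (1/6) = 21.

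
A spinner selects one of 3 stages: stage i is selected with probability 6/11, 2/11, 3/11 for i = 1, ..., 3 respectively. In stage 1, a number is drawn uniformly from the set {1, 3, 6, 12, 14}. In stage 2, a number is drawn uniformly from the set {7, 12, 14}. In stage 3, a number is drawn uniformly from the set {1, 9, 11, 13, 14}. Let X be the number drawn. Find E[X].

E[X | stage 1] = (1+3+6+12+14)/5 = 36/5.
E[X | stage 2] = (7+12+14)/3 = 11.
E[X | stage 3] = (1+9+11+13+14)/5 = 48/5.
By the law of total expectation,
E[X] = (6/11)·(36/5) + (2/11)·(11) + (3/11)·(48/5) = 94/11.

94/11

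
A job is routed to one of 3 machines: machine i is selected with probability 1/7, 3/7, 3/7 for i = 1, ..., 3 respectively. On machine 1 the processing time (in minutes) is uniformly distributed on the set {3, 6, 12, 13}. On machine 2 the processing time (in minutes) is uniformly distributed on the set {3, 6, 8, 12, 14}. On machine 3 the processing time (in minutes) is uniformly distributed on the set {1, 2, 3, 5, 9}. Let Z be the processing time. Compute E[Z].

E[Z | machine 1] = (3+6+12+13)/4 = 17/2.
E[Z | machine 2] = (3+6+8+12+14)/5 = 43/5.
E[Z | machine 3] = (1+2+3+5+9)/5 = 4.
E[Z] = (1/7)·(17/2) + (3/7)·(43/5) + (3/7)·(4) = 463/70.

463/70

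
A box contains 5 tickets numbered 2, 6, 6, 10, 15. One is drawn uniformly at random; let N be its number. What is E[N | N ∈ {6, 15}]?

9

P(N ∈ {6, 15}) = 3/5.
Σ over the event: 6·2/5 + 15·1/5 = 27/5.
E[N | N ∈ {6, 15}] = (27/5) / (3/5) = 9.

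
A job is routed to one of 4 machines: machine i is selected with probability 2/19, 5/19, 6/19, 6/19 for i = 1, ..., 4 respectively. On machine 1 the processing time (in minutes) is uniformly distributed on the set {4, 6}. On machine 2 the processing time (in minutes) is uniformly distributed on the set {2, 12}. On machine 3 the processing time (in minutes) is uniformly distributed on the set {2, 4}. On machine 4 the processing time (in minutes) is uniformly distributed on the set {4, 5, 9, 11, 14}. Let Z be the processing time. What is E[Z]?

573/95

E[Z | machine 1] = (4+6)/2 = 5.
E[Z | machine 2] = (2+12)/2 = 7.
E[Z | machine 3] = (2+4)/2 = 3.
E[Z | machine 4] = (4+5+9+11+14)/5 = 43/5.
By the law of total expectation,
E[Z] = (2/19)·(5) + (5/19)·(7) + (6/19)·(3) + (6/19)·(43/5) = 573/95.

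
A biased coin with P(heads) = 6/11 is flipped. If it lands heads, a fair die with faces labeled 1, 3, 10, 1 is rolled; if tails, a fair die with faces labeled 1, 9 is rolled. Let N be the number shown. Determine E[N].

95/22

E[N | heads] = (1+3+10+1)/4 = 15/4.
E[N | tails] = (1+9)/2 = 5.
E[N] = (6/11)·(15/4) + (5/11)·(5) = 95/22.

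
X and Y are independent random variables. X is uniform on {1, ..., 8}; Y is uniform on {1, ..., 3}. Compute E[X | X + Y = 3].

Outcomes with X + Y = 3: (1,2), (2,1), each with probability 1/24.
E[X | X + Y = 3] = (1 + 2) / 2 = 3/2.

3/2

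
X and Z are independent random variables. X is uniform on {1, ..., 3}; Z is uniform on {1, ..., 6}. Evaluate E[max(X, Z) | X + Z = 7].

5

P(X + Z = 7) = 1/6.
Summing max(X,Z)·P(x,y) over outcomes with X + Z = 7 gives 5/6.
E[max(X, Z) | X + Z = 7] = (5/6) / (1/6) = 5.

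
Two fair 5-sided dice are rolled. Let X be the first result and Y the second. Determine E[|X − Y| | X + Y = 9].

1

Outcomes with X + Y = 9: (4,5), (5,4), each with probability 1/25.
E[|X − Y| | X + Y = 9] = (1 + 1) / 2 = 1.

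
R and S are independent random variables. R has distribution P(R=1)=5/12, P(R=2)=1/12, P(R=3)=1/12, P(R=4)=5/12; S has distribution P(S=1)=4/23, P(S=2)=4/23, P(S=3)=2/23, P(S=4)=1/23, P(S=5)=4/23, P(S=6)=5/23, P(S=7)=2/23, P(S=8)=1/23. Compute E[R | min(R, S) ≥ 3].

23/6

P(min(R, S) ≥ 3) = 15/46.
Summing R·P(x,y) over outcomes with min(R, S) ≥ 3 gives 5/4.
E[R | min(R, S) ≥ 3] = (5/4) / (15/46) = 23/6.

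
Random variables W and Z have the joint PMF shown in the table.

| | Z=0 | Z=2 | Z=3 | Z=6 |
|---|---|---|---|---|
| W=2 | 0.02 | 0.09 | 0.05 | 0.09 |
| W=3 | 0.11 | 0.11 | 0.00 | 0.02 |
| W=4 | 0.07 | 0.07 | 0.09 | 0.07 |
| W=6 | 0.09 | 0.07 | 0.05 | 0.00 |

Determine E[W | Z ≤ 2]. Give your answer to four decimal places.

P(Z ≤ 2) = 0.63.
Σ W·P over the event = 2·(0.02) + 2·(0.09) + 3·(0.11) + 3·(0.11) + 4·(0.07) + 4·(0.07) + 6·(0.09) + 6·(0.07) = 2.40.
E[W | Z ≤ 2] = (2.40) / (0.63) = 3.8095.

3.8095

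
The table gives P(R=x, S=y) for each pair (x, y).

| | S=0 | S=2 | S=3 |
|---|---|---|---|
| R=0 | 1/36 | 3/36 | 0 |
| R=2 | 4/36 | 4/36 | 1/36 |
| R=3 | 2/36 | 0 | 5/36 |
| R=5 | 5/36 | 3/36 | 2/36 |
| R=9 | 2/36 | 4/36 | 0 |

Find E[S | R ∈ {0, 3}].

P(R ∈ {0, 3}) = 11/36.
Σ S·P over the event = 0·(1/36) + 2·(3/36) + 0·(2/36) + 3·(5/36) = 7/12.
E[S | R ∈ {0, 3}] = (7/12) / (11/36) = 21/11.

21/11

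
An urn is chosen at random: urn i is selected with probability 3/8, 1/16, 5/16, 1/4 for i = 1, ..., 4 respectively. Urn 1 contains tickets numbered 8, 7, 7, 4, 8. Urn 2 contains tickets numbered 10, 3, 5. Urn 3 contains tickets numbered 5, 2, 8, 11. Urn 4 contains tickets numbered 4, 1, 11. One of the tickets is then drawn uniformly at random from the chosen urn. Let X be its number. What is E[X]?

3019/480

E[X | urn 1] = (8+7+7+4+8)/5 = 34/5.
E[X | urn 2] = (10+3+5)/3 = 6.
E[X | urn 3] = (5+2+8+11)/4 = 13/2.
E[X | urn 4] = (4+1+11)/3 = 16/3.
E[X] = (3/8)·(34/5) + (1/16)·(6) + (5/16)·(13/2) + (1/4)·(16/3) = 3019/480.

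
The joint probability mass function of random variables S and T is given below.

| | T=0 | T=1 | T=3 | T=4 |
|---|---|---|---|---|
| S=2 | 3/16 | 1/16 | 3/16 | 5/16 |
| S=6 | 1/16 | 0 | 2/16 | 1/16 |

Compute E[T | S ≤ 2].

5/2

P(S ≤ 2) = 3/4.
Summing T·P(S=x,T=y) over the conditioning event gives 15/8.
E[T | S ≤ 2] = (15/8) / (3/4) = 5/2.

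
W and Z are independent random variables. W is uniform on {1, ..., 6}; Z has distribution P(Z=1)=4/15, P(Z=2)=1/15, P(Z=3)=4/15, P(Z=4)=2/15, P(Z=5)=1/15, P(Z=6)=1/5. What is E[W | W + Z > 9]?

P(W + Z > 9) = 13/90.
Summing W·P(x,y) over outcomes with W + Z > 9 gives 34/45.
E[W | W + Z > 9] = (34/45) / (13/90) = 68/13.

68/13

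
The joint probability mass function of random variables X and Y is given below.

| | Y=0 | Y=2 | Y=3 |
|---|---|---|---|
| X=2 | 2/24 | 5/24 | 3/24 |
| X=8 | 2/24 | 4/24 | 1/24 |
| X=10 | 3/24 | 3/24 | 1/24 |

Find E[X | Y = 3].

P(Y = 3) = 5/24.
Σ X·P over the event = 2·(3/24) + 8·(1/24) + 10·(1/24) = 1.
E[X | Y = 3] = (1) / (5/24) = 24/5.

24/5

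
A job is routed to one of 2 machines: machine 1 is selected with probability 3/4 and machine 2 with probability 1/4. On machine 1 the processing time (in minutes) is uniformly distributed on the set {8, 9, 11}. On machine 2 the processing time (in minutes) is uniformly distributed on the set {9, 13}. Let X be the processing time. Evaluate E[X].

E[X | machine 1] = (8+9+11)/3 = 28/3.
E[X | machine 2] = (9+13)/2 = 11.
E[X] = (3/4)·(28/3) + (1/4)·(11) = 39/4.

39/4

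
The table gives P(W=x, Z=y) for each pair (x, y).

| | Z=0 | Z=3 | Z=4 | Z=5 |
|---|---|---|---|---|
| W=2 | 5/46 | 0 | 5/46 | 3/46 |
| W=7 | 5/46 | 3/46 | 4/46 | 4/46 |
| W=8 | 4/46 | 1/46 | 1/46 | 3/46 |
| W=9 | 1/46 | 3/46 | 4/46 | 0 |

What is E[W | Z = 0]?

86/15

P(Z = 0) = 15/46.
Summing W·P(W=x,Z=y) over the conditioning event gives 43/23.
E[W | Z = 0] = (43/23) / (15/46) = 86/15.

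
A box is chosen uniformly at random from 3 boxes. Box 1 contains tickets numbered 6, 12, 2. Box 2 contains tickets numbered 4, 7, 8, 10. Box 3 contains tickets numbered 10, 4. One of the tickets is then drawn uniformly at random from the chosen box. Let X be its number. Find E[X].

251/36

E[X | box 1] = (6+12+2)/3 = 20/3.
E[X | box 2] = (4+7+8+10)/4 = 29/4.
E[X | box 3] = (10+4)/2 = 7.
E[X] = (1/3)·(20/3) + (1/3)·(29/4) + (1/3)·(7) = 251/36.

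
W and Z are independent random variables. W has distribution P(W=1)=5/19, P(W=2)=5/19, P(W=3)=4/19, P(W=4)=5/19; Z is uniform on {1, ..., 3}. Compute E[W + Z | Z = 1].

66/19

P(Z = 1) = 1/3.
Summing (W+Z)·P(x,y) over outcomes with Z = 1 gives 22/19.
E[W + Z | Z = 1] = (22/19) / (1/3) = 66/19.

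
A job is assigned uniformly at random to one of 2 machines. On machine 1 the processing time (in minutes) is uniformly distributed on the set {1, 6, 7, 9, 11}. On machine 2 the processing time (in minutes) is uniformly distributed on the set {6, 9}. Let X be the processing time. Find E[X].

E[X | machine 1] = (1+6+7+9+11)/5 = 34/5.
E[X | machine 2] = (6+9)/2 = 15/2.
By the law of total expectation,
E[X] = (1/2)·(34/5) + (1/2)·(15/2) = 143/20.

143/20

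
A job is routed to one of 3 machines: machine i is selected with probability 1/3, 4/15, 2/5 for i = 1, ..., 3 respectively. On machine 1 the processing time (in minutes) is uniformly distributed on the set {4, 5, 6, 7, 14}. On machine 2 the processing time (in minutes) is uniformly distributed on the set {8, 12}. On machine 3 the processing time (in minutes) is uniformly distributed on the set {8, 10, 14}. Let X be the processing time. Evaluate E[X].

E[X | machine 1] = (4+5+6+7+14)/5 = 36/5.
E[X | machine 2] = (8+12)/2 = 10.
E[X | machine 3] = (8+10+14)/3 = 32/3.
By the law of total expectation,
E[X] = (1/3)·(36/5) + (4/15)·(10) + (2/5)·(32/3) = 28/3.

28/3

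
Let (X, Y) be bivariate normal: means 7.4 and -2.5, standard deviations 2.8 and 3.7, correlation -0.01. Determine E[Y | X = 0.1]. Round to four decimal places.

-2.4035

The regression of Y on X has slope ρ·σ_Y/σ_X and passes through (μ_X, μ_Y).
E[Y | X=0.1] = -2.5 + (-0.01)·(3.7/2.8)·(0.1 − (7.4)) = -2.5 + (-0.013214)·(-7.3) = -2.4035.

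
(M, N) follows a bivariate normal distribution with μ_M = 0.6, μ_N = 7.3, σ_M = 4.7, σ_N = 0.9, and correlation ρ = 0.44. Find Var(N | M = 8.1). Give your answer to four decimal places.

0.6532

For a bivariate normal, Var(N | M=x) = σ_N²(1 − ρ²).
Var(N | M=8.1) = (0.9)²·(1 − (0.44)²) = 0.81·0.8064 = 0.6532.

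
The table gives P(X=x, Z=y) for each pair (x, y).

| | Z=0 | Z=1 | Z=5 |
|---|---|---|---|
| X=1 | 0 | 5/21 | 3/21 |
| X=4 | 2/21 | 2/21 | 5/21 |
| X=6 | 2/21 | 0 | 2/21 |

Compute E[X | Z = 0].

P(Z = 0) = 4/21.
Σ X·P over the event = 4·(2/21) + 6·(2/21) = 20/21.
E[X | Z = 0] = (20/21) / (4/21) = 5.

5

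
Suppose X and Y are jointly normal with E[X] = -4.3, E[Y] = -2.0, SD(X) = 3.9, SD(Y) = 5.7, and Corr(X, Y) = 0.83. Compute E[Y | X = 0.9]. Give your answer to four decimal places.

The regression of Y on X has slope ρ·σ_Y/σ_X and passes through (μ_X, μ_Y).
E[Y | X=0.9] = -2.0 + (0.83)·(5.7/3.9)·(0.9 − (-4.3)) = -2.0 + (1.21308)·(5.2) = 4.3080.

4.3080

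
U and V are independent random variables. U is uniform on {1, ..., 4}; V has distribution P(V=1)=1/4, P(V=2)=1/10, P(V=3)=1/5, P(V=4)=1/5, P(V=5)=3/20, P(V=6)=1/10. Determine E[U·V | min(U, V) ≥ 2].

P(min(U, V) ≥ 2) = 9/16.
Summing UV·P(x,y) over outcomes with min(U, V) ≥ 2 gives 531/80.
E[U·V | min(U, V) ≥ 2] = (531/80) / (9/16) = 59/5.

59/5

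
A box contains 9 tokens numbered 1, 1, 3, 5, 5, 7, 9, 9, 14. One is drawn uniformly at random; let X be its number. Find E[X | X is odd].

P(X is odd) = 8/9.
Σ over the event: 1·2/9 + 3·1/9 + 5·2/9 + 7·1/9 + 9·2/9 = 40/9.
E[X | X is odd] = (40/9) / (8/9) = 5.

5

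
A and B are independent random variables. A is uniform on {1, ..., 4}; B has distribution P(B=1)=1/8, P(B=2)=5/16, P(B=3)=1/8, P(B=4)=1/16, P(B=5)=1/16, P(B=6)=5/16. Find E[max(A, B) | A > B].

61/18

P(A > B) = 9/32.
Summing max(A,B)·P(x,y) over outcomes with A > B gives 61/64.
E[max(A, B) | A > B] = (61/64) / (9/32) = 61/18.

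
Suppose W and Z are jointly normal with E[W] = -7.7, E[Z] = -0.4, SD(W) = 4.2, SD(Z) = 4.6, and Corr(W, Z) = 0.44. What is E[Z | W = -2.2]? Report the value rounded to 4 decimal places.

E[Z | W=x] = μ_Z + ρ(σ_Z/σ_W)(x − μ_W) for jointly normal variables.
E[Z | W=-2.2] = -0.4 + (0.44)·(4.6/4.2)·(-2.2 − (-7.7)) = -0.4 + (0.4819)·(5.5) = 2.2505.

2.2505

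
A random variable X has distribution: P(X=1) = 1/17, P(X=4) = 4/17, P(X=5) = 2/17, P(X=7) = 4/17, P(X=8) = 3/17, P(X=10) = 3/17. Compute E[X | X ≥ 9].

P(X ≥ 9) = 3/17.
Σ over the event: 10·3/17 = 30/17.
E[X | X ≥ 9] = (30/17) / (3/17) = 10.

10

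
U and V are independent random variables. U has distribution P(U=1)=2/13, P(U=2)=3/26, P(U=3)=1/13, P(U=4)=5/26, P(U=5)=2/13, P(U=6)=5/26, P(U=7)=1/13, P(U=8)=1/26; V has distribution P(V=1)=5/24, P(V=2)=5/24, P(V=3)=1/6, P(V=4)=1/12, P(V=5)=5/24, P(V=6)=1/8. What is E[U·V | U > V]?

P(U > V) = 173/312.
Summing UV·P(x,y) over outcomes with U > V gives 1219/156.
E[U·V | U > V] = (1219/156) / (173/312) = 2438/173.

2438/173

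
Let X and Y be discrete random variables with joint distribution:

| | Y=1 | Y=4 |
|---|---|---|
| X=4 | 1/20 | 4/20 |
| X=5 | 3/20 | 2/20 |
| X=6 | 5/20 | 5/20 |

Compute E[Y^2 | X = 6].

P(X = 6) = 1/2.
Σ Y^2·P over the event = 1·(5/20) + 16·(5/20) = 17/4.
E[Y^2 | X = 6] = (17/4) / (1/2) = 17/2.

17/2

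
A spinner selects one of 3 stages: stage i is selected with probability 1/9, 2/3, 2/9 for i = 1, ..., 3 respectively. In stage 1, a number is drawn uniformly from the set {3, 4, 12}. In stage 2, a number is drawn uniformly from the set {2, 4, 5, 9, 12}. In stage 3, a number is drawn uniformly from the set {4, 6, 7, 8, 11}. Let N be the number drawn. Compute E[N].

E[N | stage 1] = (3+4+12)/3 = 19/3.
E[N | stage 2] = (2+4+5+9+12)/5 = 32/5.
E[N | stage 3] = (4+6+7+8+11)/5 = 36/5.
By the law of total expectation,
E[N] = (1/9)·(19/3) + (2/3)·(32/5) + (2/9)·(36/5) = 887/135.

887/135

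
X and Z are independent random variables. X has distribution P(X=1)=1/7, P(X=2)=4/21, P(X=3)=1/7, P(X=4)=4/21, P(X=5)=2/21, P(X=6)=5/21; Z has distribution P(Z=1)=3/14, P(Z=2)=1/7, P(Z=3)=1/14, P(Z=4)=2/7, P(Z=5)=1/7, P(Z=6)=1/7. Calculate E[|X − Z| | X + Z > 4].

P(X + Z > 4) = 247/294.
Summing |X−Z|·P(x,y) over outcomes with X + Z > 4 gives 271/147.
E[|X − Z| | X + Z > 4] = (271/147) / (247/294) = 542/247.

542/247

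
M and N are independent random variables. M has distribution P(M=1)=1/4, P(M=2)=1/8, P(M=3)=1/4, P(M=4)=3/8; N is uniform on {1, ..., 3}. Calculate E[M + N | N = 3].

23/4

P(N = 3) = 1/3.
Summing (M+N)·P(x,y) over outcomes with N = 3 gives 23/12.
E[M + N | N = 3] = (23/12) / (1/3) = 23/4.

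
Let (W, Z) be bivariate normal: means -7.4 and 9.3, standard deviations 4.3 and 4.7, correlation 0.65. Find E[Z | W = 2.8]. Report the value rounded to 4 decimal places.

16.5467

For a bivariate normal, E[Z | W=x] = μ_Z + ρ·(σ_Z/σ_W)·(x − μ_W).
E[Z | W=2.8] = 9.3 + (0.65)·(4.7/4.3)·(2.8 − (-7.4)) = 9.3 + (0.710465)·(10.2) = 16.5467.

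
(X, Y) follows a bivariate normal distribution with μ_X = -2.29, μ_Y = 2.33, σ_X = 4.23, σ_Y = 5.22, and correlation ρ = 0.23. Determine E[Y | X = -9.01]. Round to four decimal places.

The regression of Y on X has slope ρ·σ_Y/σ_X and passes through (μ_X, μ_Y).
E[Y | X=-9.01] = 2.33 + (0.23)·(5.22/4.23)·(-9.01 − (-2.29)) = 2.33 + (0.28383)·(-6.72) = 0.4227.

0.4227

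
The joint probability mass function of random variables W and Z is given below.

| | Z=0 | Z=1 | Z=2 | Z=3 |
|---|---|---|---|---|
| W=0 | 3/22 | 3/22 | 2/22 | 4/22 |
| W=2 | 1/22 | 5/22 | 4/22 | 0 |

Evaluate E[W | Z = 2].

P(Z = 2) = 3/11.
Σ W·P over the event = 0·(2/22) + 2·(4/22) = 4/11.
E[W | Z = 2] = (4/11) / (3/11) = 4/3.

4/3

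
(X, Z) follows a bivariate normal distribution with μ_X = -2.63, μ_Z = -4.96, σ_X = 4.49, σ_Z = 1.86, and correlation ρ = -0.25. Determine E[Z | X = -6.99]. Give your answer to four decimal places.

For a bivariate normal, E[Z | X=x] = μ_Z + ρ·(σ_Z/σ_X)·(x − μ_X).
E[Z | X=-6.99] = -4.96 + (-0.25)·(1.86/4.49)·(-6.99 − (-2.63)) = -4.96 + (-0.10356)·(-4.36) = -4.5085.

-4.5085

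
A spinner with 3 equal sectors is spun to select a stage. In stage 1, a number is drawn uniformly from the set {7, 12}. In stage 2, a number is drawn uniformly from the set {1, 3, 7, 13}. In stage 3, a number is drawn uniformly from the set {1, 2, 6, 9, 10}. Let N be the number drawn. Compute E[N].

E[N | stage 1] = (7+12)/2 = 19/2.
E[N | stage 2] = (1+3+7+13)/4 = 6.
E[N | stage 3] = (1+2+6+9+10)/5 = 28/5.
By the law of total expectation,
E[N] = (1/3)·(19/2) + (1/3)·(6) + (1/3)·(28/5) = 211/30.

211/30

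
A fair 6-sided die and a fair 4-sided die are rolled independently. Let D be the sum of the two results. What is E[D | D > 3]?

P(D > 3) = 7/8.
Σ over the event: 4·1/8 + 5·1/6 + 6·1/6 + 7·1/6 + 8·1/8 + 9·1/12 + 10·1/24 = 17/3.
E[D | D > 3] = (17/3) / (7/8) = 136/21.

136/21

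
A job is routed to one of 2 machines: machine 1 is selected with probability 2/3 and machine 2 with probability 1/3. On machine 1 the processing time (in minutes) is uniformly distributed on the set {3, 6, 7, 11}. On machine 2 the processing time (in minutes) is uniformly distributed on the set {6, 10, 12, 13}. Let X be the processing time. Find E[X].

95/12

E[X | machine 1] = (3+6+7+11)/4 = 27/4.
E[X | machine 2] = (6+10+12+13)/4 = 41/4.
By the law of total expectation,
E[X] = (2/3)·(27/4) + (1/3)·(41/4) = 95/12.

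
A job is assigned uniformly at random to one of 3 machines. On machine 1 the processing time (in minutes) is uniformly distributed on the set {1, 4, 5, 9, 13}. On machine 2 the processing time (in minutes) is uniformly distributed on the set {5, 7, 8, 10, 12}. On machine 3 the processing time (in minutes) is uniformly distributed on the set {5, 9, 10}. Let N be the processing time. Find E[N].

38/5

E[N | machine 1] = (1+4+5+9+13)/5 = 32/5.
E[N | machine 2] = (5+7+8+10+12)/5 = 42/5.
E[N | machine 3] = (5+9+10)/3 = 8.
By the law of total expectation,
E[N] = (1/3)·(32/5) + (1/3)·(42/5) + (1/3)·(8) = 38/5.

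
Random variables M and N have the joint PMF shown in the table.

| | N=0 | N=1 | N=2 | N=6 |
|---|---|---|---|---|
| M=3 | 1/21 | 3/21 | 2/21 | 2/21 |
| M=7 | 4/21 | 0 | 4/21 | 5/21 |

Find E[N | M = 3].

P(M = 3) = 8/21.
Summing N·P(M=x,N=y) over the conditioning event gives 19/21.
E[N | M = 3] = (19/21) / (8/21) = 19/8.

19/8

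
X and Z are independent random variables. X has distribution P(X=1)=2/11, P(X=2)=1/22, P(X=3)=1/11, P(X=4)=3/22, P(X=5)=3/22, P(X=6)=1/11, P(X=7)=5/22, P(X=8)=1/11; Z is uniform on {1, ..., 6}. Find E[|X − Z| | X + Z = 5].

P(X + Z = 5) = 5/66.
Summing |X−Z|·P(x,y) over outcomes with X + Z = 5 gives 2/11.
E[|X − Z| | X + Z = 5] = (2/11) / (5/66) = 12/5.

12/5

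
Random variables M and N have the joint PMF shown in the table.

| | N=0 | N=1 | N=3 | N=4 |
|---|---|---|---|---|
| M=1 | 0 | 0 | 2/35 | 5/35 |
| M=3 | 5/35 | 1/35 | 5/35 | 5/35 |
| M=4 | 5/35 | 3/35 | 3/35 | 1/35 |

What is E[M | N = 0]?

7/2

P(N = 0) = 2/7.
Σ M·P over the event = 3·(5/35) + 4·(5/35) = 1.
E[M | N = 0] = (1) / (2/7) = 7/2.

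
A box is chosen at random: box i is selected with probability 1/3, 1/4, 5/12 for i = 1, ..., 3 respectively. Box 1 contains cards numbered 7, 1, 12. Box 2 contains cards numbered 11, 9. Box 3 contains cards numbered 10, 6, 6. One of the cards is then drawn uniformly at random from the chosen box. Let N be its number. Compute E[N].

E[N | box 1] = (7+1+12)/3 = 20/3.
E[N | box 2] = (11+9)/2 = 10.
E[N | box 3] = (10+6+6)/3 = 22/3.
E[N] = (1/3)·(20/3) + (1/4)·(10) + (5/12)·(22/3) = 70/9.

70/9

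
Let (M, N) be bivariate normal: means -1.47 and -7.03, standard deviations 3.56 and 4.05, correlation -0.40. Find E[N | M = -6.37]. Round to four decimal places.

E[N | M=x] = μ_N + ρ(σ_N/σ_M)(x − μ_M) for jointly normal variables.
E[N | M=-6.37] = -7.03 + (-0.40)·(4.05/3.56)·(-6.37 − (-1.47)) = -7.03 + (-0.45506)·(-4.9) = -4.8002.

-4.8002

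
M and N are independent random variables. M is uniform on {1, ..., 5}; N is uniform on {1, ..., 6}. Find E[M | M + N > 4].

10/3

P(M + N > 4) = 4/5.
Summing M·P(x,y) over outcomes with M + N > 4 gives 8/3.
E[M | M + N > 4] = (8/3) / (4/5) = 10/3.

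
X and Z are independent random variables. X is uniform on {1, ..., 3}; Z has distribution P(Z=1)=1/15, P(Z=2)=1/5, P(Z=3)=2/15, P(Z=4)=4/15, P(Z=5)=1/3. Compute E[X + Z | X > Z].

P(X > Z) = 1/9.
Summing (X+Z)·P(x,y) over outcomes with X > Z gives 22/45.
E[X + Z | X > Z] = (22/45) / (1/9) = 22/5.

22/5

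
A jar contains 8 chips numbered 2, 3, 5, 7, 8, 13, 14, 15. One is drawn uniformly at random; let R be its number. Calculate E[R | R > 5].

P(R > 5) = 5/8.
Σ over the event: 7·1/8 + 8·1/8 + 13·1/8 + 14·1/8 + 15·1/8 = 57/8.
E[R | R > 5] = (57/8) / (5/8) = 57/5.

57/5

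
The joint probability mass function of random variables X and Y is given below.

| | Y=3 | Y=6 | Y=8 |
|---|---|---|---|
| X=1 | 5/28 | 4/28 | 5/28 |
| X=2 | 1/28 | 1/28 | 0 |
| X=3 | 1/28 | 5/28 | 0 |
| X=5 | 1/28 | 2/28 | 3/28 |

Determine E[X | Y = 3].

P(Y = 3) = 2/7.
Summing X·P(X=x,Y=y) over the conditioning event gives 15/28.
E[X | Y = 3] = (15/28) / (2/7) = 15/8.

15/8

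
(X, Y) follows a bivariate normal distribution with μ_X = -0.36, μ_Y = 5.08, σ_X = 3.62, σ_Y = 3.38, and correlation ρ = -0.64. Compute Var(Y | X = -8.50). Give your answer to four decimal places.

Var(Y | X=x) = (1 − ρ²)·σ_Y².
Var(Y | X=-8.50) = (3.38)²·(1 − (-0.64)²) = 11.4244·0.5904 = 6.7450.

6.7450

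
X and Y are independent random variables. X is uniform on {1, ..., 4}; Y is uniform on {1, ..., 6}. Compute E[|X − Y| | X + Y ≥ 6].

15/7

P(X + Y ≥ 6) = 7/12.
Summing |X−Y|·P(x,y) over outcomes with X + Y ≥ 6 gives 5/4.
E[|X − Y| | X + Y ≥ 6] = (5/4) / (7/12) = 15/7.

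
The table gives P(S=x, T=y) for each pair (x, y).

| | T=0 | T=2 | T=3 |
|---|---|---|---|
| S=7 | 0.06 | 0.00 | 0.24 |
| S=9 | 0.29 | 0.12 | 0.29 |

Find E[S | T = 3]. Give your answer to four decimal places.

P(T = 3) = 0.53.
Σ S·P over the event = 7·(0.24) + 9·(0.29) = 4.29.
E[S | T = 3] = (4.29) / (0.53) = 8.0943.

8.0943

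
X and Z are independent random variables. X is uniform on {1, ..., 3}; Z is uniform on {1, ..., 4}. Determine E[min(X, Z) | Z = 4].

Outcomes with Z = 4: (1,4), (2,4), (3,4), each with probability 1/12.
E[min(X, Z) | Z = 4] = (1 + 2 + 3) / 3 = 2.

2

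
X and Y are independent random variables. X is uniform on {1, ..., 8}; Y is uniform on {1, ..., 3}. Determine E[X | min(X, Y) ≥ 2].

5

P(min(X, Y) ≥ 2) = 7/12.
Summing X·P(x,y) over outcomes with min(X, Y) ≥ 2 gives 35/12.
E[X | min(X, Y) ≥ 2] = (35/12) / (7/12) = 5.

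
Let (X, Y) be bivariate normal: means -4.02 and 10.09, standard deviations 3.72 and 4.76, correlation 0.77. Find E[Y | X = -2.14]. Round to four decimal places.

The regression of Y on X has slope ρ·σ_Y/σ_X and passes through (μ_X, μ_Y).
E[Y | X=-2.14] = 10.09 + (0.77)·(4.76/3.72)·(-2.14 − (-4.02)) = 10.09 + (0.98527)·(1.88) = 11.9423.

11.9423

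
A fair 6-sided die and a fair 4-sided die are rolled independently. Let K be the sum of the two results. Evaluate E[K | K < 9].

P(K < 9) = 7/8.
Σ over the event: 2·1/24 + 3·1/12 + 4·1/8 + 5·1/6 + 6·1/6 + 7·1/6 + 8·1/8 = 29/6.
E[K | K < 9] = (29/6) / (7/8) = 116/21.

116/21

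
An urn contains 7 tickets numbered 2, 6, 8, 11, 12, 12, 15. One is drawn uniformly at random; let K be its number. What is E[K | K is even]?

8

P(K is even) = 5/7.
Σ over the event: 2·1/7 + 6·1/7 + 8·1/7 + 12·2/7 = 40/7.
E[K | K is even] = (40/7) / (5/7) = 8.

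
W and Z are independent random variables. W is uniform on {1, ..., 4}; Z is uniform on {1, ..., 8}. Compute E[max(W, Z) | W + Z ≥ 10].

22/3

P(W + Z ≥ 10) = 3/16.
Summing max(W,Z)·P(x,y) over outcomes with W + Z ≥ 10 gives 11/8.
E[max(W, Z) | W + Z ≥ 10] = (11/8) / (3/16) = 22/3.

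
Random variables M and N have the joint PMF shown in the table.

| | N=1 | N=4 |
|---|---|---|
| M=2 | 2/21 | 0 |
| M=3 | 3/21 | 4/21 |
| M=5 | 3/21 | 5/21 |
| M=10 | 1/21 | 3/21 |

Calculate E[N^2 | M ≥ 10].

P(M ≥ 10) = 4/21.
Summing N^2·P(M=x,N=y) over the conditioning event gives 7/3.
E[N^2 | M ≥ 10] = (7/3) / (4/21) = 49/4.

49/4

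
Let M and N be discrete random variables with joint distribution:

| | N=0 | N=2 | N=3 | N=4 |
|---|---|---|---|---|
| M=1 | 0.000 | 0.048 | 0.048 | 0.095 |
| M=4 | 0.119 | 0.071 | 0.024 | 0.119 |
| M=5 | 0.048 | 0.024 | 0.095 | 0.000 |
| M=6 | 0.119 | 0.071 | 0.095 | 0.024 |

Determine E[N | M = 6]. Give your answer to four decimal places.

1.6926

P(M = 6) = 0.309.
Σ N·P over the event = 0·(0.119) + 2·(0.071) + 3·(0.095) + 4·(0.024) = 0.523.
E[N | M = 6] = (0.523) / (0.309) = 1.6926.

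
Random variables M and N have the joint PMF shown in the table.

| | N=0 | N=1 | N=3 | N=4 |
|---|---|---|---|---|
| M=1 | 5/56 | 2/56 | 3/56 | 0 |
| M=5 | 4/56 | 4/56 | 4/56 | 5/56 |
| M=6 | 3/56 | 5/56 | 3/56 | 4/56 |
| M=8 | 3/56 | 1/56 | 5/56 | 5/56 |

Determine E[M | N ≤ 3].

P(N ≤ 3) = 3/4.
Summing M·P(M=x,N=y) over the conditioning event gives 26/7.
E[M | N ≤ 3] = (26/7) / (3/4) = 104/21.

104/21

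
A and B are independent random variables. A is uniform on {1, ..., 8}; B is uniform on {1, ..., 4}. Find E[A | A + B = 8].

Outcomes with A + B = 8: (4,4), (5,3), (6,2), (7,1), each with probability 1/32.
E[A | A + B = 8] = (4 + 5 + 6 + 7) / 4 = 11/2.

11/2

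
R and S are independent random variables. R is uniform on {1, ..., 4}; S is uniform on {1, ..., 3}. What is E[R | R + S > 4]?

Outcomes with R + S > 4: (2,3), (3,2), (3,3), (4,1), (4,2), (4,3), each with probability 1/12.
E[R | R + S > 4] = (2 + 3 + 3 + 4 + 4 + 4) / 6 = 10/3.

10/3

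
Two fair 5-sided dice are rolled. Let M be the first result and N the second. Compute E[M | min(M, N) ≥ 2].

P(min(M, N) ≥ 2) = 16/25.
Summing M·P(x,y) over outcomes with min(M, N) ≥ 2 gives 56/25.
E[M | min(M, N) ≥ 2] = (56/25) / (16/25) = 7/2.

7/2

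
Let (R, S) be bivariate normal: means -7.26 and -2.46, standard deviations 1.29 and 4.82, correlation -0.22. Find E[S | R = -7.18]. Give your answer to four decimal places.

-2.5258

E[S | R=x] = μ_S + ρ(σ_S/σ_R)(x − μ_R) for jointly normal variables.
E[S | R=-7.18] = -2.46 + (-0.22)·(4.82/1.29)·(-7.18 − (-7.26)) = -2.46 + (-0.82202)·(0.08) = -2.5258.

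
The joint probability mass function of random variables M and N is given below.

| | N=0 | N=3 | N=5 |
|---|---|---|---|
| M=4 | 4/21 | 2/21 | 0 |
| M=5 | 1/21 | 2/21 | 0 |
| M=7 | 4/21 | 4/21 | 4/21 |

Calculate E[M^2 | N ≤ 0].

95/3

P(N ≤ 0) = 3/7.
Σ M^2·P over the event = 16·(4/21) + 25·(1/21) + 49·(4/21) = 95/7.
E[M^2 | N ≤ 0] = (95/7) / (3/7) = 95/3.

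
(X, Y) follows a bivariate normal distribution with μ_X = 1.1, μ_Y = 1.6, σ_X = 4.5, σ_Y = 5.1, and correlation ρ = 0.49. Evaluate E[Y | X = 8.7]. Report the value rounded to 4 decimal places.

The regression of Y on X has slope ρ·σ_Y/σ_X and passes through (μ_X, μ_Y).
E[Y | X=8.7] = 1.6 + (0.49)·(5.1/4.5)·(8.7 − (1.1)) = 1.6 + (0.55533)·(7.6) = 5.8205.

5.8205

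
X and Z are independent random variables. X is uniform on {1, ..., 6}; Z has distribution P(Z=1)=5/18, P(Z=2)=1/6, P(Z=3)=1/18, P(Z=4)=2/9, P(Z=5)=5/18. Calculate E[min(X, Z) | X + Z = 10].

P(X + Z = 10) = 1/12.
Summing min(X,Z)·P(x,y) over outcomes with X + Z = 10 gives 41/108.
E[min(X, Z) | X + Z = 10] = (41/108) / (1/12) = 41/9.

41/9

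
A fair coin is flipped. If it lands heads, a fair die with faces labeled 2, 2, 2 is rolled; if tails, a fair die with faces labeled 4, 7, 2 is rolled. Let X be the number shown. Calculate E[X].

19/6

E[X | heads] = (2+2+2)/3 = 2.
E[X | tails] = (4+7+2)/3 = 13/3.
By the law of total expectation,
E[X] = (1/2)·(2) + (1/2)·(13/3) = 19/6.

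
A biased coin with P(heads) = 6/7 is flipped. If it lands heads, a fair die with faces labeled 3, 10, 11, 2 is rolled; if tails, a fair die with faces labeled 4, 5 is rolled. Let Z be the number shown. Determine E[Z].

E[Z | heads] = (3+10+11+2)/4 = 13/2.
E[Z | tails] = (4+5)/2 = 9/2.
E[Z] = (6/7)·(13/2) + (1/7)·(9/2) = 87/14.

87/14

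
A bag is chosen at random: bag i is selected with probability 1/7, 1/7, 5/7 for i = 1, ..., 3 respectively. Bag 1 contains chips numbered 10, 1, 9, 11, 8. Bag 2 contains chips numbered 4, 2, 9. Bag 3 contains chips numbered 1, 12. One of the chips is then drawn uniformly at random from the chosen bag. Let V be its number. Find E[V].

E[V | bag 1] = (10+1+9+11+8)/5 = 39/5.
E[V | bag 2] = (4+2+9)/3 = 5.
E[V | bag 3] = (1+12)/2 = 13/2.
E[V] = (1/7)·(39/5) + (1/7)·(5) + (5/7)·(13/2) = 453/70.

453/70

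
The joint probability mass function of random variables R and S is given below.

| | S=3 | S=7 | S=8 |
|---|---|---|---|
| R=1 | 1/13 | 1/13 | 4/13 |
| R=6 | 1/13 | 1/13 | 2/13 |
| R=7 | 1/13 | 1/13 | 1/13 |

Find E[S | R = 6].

P(R = 6) = 4/13.
Summing S·P(R=x,S=y) over the conditioning event gives 2.
E[S | R = 6] = (2) / (4/13) = 13/2.

13/2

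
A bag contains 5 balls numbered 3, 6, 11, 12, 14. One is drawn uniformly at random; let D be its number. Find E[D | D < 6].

P(D < 6) = 1/5.
Σ over the event: 3·1/5 = 3/5.
E[D | D < 6] = (3/5) / (1/5) = 3.

3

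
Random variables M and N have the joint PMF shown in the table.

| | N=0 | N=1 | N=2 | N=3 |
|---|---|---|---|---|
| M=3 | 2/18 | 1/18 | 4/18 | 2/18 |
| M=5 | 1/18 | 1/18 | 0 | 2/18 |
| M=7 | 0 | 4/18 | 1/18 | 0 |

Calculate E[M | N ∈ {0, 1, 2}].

33/7

P(N ∈ {0, 1, 2}) = 7/9.
Σ M·P over the event = 3·(2/18) + 3·(1/18) + 3·(4/18) + 5·(1/18) + 5·(1/18) + 7·(4/18) + 7·(1/18) = 11/3.
E[M | N ∈ {0, 1, 2}] = (11/3) / (7/9) = 33/7.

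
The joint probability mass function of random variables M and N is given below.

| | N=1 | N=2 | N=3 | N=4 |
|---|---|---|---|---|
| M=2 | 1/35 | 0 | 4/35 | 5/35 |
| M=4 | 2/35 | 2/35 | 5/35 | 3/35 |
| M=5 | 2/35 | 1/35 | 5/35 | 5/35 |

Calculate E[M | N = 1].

P(N = 1) = 1/7.
Σ M·P over the event = 2·(1/35) + 4·(2/35) + 5·(2/35) = 4/7.
E[M | N = 1] = (4/7) / (1/7) = 4.

4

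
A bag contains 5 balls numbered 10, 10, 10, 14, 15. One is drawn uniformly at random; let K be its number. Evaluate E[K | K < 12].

10

P(K < 12) = 3/5.
Σ over the event: 10·3/5 = 6.
E[K | K < 12] = (6) / (3/5) = 10.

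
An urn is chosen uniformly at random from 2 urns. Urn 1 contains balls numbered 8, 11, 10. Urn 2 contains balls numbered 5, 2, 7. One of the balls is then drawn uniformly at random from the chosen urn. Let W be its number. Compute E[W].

43/6

E[W | urn 1] = (8+11+10)/3 = 29/3.
E[W | urn 2] = (5+2+7)/3 = 14/3.
E[W] = (1/2)·(29/3) + (1/2)·(14/3) = 43/6.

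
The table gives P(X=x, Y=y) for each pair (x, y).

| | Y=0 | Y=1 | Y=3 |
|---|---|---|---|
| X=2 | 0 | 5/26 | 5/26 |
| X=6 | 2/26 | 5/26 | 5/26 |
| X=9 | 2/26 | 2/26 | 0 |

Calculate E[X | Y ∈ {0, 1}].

P(Y ∈ {0, 1}) = 8/13.
Summing X·P(X=x,Y=y) over the conditioning event gives 44/13.
E[X | Y ∈ {0, 1}] = (44/13) / (8/13) = 11/2.

11/2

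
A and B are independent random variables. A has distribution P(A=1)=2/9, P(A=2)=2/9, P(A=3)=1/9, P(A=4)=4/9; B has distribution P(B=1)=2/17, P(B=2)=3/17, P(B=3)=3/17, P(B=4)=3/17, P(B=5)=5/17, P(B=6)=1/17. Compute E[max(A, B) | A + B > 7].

P(A + B > 7) = 44/153.
Summing max(A,B)·P(x,y) over outcomes with A + B > 7 gives 215/153.
E[max(A, B) | A + B > 7] = (215/153) / (44/153) = 215/44.

215/44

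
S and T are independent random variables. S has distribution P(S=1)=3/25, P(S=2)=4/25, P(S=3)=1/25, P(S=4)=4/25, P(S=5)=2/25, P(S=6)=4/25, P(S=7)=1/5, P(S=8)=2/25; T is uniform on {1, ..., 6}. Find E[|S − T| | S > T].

P(S > T) = 44/75.
Summing |S−T|·P(x,y) over outcomes with S > T gives 9/5.
E[|S − T| | S > T] = (9/5) / (44/75) = 135/44.

135/44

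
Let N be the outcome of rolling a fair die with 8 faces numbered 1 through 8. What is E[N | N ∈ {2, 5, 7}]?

P(N ∈ {2, 5, 7}) = 3/8.
Σ over the event: 2·1/8 + 5·1/8 + 7·1/8 = 7/4.
E[N | N ∈ {2, 5, 7}] = (7/4) / (3/8) = 14/3.

14/3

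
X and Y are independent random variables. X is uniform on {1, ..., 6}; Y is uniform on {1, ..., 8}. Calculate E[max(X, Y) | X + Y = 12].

7

P(X + Y = 12) = 1/16.
Summing max(X,Y)·P(x,y) over outcomes with X + Y = 12 gives 7/16.
E[max(X, Y) | X + Y = 12] = (7/16) / (1/16) = 7.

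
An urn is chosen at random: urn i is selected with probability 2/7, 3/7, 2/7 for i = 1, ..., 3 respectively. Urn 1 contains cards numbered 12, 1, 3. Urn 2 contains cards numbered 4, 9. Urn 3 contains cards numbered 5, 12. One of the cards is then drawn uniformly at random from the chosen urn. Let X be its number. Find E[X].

283/42

E[X | urn 1] = (12+1+3)/3 = 16/3.
E[X | urn 2] = (4+9)/2 = 13/2.
E[X | urn 3] = (5+12)/2 = 17/2.
E[X] = (2/7)·(16/3) + (3/7)·(13/2) + (2/7)·(17/2) = 283/42.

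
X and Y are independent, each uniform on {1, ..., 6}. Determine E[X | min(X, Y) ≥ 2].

P(min(X, Y) ≥ 2) = 25/36.
Summing X·P(x,y) over outcomes with min(X, Y) ≥ 2 gives 25/9.
E[X | min(X, Y) ≥ 2] = (25/9) / (25/36) = 4.

4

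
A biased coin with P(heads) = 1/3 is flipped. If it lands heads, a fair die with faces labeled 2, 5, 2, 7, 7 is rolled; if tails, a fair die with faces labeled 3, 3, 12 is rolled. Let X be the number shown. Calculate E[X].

83/15

E[X | heads] = (2+5+2+7+7)/5 = 23/5.
E[X | tails] = (3+3+12)/3 = 6.
By the law of total expectation,
E[X] = (1/3)·(23/5) + (2/3)·(6) = 83/15.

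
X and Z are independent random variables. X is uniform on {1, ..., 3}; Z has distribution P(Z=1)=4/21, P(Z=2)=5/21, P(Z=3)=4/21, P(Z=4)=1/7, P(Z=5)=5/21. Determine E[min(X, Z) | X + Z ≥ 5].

P(X + Z ≥ 5) = 37/63.
Summing min(X,Z)·P(x,y) over outcomes with X + Z ≥ 5 gives 26/21.
E[min(X, Z) | X + Z ≥ 5] = (26/21) / (37/63) = 78/37.

78/37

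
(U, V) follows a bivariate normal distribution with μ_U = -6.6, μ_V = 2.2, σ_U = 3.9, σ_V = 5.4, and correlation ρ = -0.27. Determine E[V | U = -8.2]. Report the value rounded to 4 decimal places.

2.7982

The regression of V on U has slope ρ·σ_V/σ_U and passes through (μ_U, μ_V).
E[V | U=-8.2] = 2.2 + (-0.27)·(5.4/3.9)·(-8.2 − (-6.6)) = 2.2 + (-0.37385)·(-1.6) = 2.7982.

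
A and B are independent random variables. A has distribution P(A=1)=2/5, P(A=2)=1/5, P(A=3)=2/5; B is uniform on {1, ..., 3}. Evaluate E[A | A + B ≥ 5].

14/5

P(A + B ≥ 5) = 1/3.
Summing A·P(x,y) over outcomes with A + B ≥ 5 gives 14/15.
E[A | A + B ≥ 5] = (14/15) / (1/3) = 14/5.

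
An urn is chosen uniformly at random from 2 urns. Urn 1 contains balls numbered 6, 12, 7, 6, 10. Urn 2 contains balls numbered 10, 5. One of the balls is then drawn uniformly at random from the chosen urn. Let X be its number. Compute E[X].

157/20

E[X | urn 1] = (6+12+7+6+10)/5 = 41/5.
E[X | urn 2] = (10+5)/2 = 15/2.
By the law of total expectation,
E[X] = (1/2)·(41/5) + (1/2)·(15/2) = 157/20.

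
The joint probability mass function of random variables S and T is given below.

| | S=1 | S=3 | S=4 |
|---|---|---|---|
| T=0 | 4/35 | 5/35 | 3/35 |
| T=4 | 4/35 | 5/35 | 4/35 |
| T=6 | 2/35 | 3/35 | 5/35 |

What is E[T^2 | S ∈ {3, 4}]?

P(S ∈ {3, 4}) = 5/7.
Summing T^2·P(S=x,T=y) over the conditioning event gives 432/35.
E[T^2 | S ∈ {3, 4}] = (432/35) / (5/7) = 432/25.

432/25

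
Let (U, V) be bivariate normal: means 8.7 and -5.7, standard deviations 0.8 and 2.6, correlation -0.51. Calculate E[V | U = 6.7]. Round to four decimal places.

The regression of V on U has slope ρ·σ_V/σ_U and passes through (μ_U, μ_V).
E[V | U=6.7] = -5.7 + (-0.51)·(2.6/0.8)·(6.7 − (8.7)) = -5.7 + (-1.6575)·(-2) = -2.3850.

-2.3850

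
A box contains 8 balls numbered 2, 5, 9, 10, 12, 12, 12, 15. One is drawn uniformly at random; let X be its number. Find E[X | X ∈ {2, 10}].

6

P(X ∈ {2, 10}) = 1/4.
Σ over the event: 2·1/8 + 10·1/8 = 3/2.
E[X | X ∈ {2, 10}] = (3/2) / (1/4) = 6.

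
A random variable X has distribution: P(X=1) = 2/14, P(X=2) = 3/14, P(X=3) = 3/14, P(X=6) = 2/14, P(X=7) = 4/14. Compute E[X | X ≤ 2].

P(X ≤ 2) = 5/14.
Σ over the event: 1·1/7 + 2·3/14 = 4/7.
E[X | X ≤ 2] = (4/7) / (5/14) = 8/5.

8/5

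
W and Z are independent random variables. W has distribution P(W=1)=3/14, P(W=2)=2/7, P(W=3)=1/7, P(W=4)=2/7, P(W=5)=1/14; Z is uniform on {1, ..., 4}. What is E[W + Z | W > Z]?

11/2

P(W > Z) = 3/7.
Summing (W+Z)·P(x,y) over outcomes with W > Z gives 33/14.
E[W + Z | W > Z] = (33/14) / (3/7) = 11/2.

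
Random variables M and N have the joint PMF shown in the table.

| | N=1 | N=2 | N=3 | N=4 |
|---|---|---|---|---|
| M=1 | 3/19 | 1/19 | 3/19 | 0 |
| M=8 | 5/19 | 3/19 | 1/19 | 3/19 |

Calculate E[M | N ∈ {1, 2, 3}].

P(N ∈ {1, 2, 3}) = 16/19.
Σ M·P over the event = 1·(3/19) + 1·(1/19) + 1·(3/19) + 8·(5/19) + 8·(3/19) + 8·(1/19) = 79/19.
E[M | N ∈ {1, 2, 3}] = (79/19) / (16/19) = 79/16.

79/16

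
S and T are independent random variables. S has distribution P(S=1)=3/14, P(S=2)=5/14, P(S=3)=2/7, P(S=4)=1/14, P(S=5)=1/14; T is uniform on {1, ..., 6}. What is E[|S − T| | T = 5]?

18/7

P(T = 5) = 1/6.
Summing |S−T|·P(x,y) over outcomes with T = 5 gives 3/7.
E[|S − T| | T = 5] = (3/7) / (1/6) = 18/7.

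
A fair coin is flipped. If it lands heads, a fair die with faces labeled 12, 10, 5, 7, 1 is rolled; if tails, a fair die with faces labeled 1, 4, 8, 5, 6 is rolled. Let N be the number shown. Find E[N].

E[N | heads] = (12+10+5+7+1)/5 = 7.
E[N | tails] = (1+4+8+5+6)/5 = 24/5.
By the law of total expectation,
E[N] = (1/2)·(7) + (1/2)·(24/5) = 59/10.

59/10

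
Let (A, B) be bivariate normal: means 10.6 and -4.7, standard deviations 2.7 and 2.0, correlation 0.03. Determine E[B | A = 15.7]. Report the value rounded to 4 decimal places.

-4.5867

For a bivariate normal, E[B | A=x] = μ_B + ρ·(σ_B/σ_A)·(x − μ_A).
E[B | A=15.7] = -4.7 + (0.03)·(2.0/2.7)·(15.7 − (10.6)) = -4.7 + (0.022222)·(5.1) = -4.5867.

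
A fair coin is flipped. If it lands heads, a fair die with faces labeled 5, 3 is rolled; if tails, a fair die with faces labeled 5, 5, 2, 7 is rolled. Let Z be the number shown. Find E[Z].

35/8

E[Z | heads] = (5+3)/2 = 4.
E[Z | tails] = (5+5+2+7)/4 = 19/4.
By the law of total expectation,
E[Z] = (1/2)·(4) + (1/2)·(19/4) = 35/8.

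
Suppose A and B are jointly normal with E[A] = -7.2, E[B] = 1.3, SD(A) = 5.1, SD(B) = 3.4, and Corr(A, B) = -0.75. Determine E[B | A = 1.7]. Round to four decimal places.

-3.1500

For a bivariate normal, E[B | A=x] = μ_B + ρ·(σ_B/σ_A)·(x − μ_A).
E[B | A=1.7] = 1.3 + (-0.75)·(3.4/5.1)·(1.7 − (-7.2)) = 1.3 + (-0.5)·(8.9) = -3.1500.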